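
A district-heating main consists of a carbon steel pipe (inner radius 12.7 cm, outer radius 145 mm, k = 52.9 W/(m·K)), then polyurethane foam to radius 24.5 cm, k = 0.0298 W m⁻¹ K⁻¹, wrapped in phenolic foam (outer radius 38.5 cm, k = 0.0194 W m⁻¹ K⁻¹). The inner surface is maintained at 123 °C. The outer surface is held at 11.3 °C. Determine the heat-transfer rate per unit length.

Q' = 17.2 W/m

Treat each layer as a resistance in series:
  R'_carbon steel = ln(0.145/0.127)/(2πk) = 0.1325/(2π·52.9) = 3.988×10^-4 m·K/W
  R'_polyurethane foam = ln(0.245/0.145)/(2πk) = 0.5245/(2π·0.0298) = 2.801 m·K/W
  R'_phenolic foam = ln(0.385/0.245)/(2πk) = 0.4520/(2π·0.0194) = 3.708 m·K/W
ΣR = 3.988×10^-4 + 2.801 + 3.708 = 6.509 m·K/W
Q' = ΔT/ΣR = (123 °C − 11.3 °C)/6.509 = 17.2 W/m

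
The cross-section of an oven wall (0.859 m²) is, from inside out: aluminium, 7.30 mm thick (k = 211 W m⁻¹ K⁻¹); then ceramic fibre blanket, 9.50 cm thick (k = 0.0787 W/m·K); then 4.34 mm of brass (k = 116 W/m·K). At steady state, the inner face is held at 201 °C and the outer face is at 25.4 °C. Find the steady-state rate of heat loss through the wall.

Series thermal resistances, inner to outer:
  R_aluminium = L/(kA) = 0.00730/(211·0.859) = 4.028×10^-5 K/W
  R_ceramic fibre blanket = L/(kA) = 0.0950/(0.0787·0.859) = 1.405 K/W
  R_brass = L/(kA) = 0.00434/(116·0.859) = 4.356×10^-5 K/W
ΣR = 4.028×10^-5 + 1.405 + 4.356×10^-5 = 1.405 K/W
Q = ΔT/ΣR = (201 °C − 25.4 °C)/1.405 = 125 W

Q = 125 W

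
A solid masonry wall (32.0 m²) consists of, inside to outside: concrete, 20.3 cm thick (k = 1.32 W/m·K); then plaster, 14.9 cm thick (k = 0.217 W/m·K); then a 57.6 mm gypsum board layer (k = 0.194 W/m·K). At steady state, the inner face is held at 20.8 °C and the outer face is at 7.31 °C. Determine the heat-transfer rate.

Q = 380 W

Series thermal resistances, inner to outer:
  R_concrete = L/(kA) = 0.203/(1.32·32.0) = 0.004806 K/W
  R_plaster = L/(kA) = 0.149/(0.217·32.0) = 0.02146 K/W
  R_gypsum board = L/(kA) = 0.0576/(0.194·32.0) = 0.009278 K/W
ΣR = 0.004806 + 0.02146 + 0.009278 = 0.03554 K/W
Q = ΔT/ΣR = (20.8 °C − 7.31 °C)/0.03554 = 380 W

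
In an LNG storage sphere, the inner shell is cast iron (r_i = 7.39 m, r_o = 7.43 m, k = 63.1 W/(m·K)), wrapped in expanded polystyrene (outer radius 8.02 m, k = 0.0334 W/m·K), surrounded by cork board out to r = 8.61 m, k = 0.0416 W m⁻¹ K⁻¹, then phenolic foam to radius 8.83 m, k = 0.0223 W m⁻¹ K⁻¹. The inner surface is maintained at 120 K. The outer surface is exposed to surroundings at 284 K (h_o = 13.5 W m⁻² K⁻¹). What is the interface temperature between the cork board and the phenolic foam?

Treat each layer as a resistance in series:
  R_cast iron = (1/7.39 − 1/7.43)/(4πk) = 7.285×10^-4/(4π·63.1) = 9.187×10^-7 K/W
  R_expanded polystyrene = (1/7.43 − 1/8.02)/(4πk) = 0.009901/(4π·0.0334) = 0.02359 K/W
  R_cork board = (1/8.02 − 1/8.61)/(4πk) = 0.008544/(4π·0.0416) = 0.01634 K/W
  R_phenolic foam = (1/8.61 − 1/8.83)/(4πk) = 0.002894/(4π·0.0223) = 0.01033 K/W
  R_conv,out = 1/(4πr²h) = 1/(4π·8.83²·13.5) = 7.560×10^-5 K/W
ΣR = 9.187×10^-7 + 0.02359 + 0.01634 + 0.01033 + 7.560×10^-5 = 0.05034 K/W
Q = ΔT/ΣR = (120 K − 284 K)/0.05034 = -3258 W
From the inner boundary to the cork board/phenolic foam interface, ΣR_partial = 0.03993 K/W.
T_interface = T_in − Q·ΣR_partial = 120 K − (-3258)(0.03993) = 250.1 K

T = 250.1 K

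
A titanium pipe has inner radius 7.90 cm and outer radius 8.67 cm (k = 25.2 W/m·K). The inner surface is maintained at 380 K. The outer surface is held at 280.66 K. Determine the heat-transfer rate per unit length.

Q' = 2πk·ΔT/ln(r₂/r₁) = 2π × 25.2 × 99.34 / ln(0.0867/0.0790) = 1.69×10^5 W/m

Q' = 1.69×10^5 W/m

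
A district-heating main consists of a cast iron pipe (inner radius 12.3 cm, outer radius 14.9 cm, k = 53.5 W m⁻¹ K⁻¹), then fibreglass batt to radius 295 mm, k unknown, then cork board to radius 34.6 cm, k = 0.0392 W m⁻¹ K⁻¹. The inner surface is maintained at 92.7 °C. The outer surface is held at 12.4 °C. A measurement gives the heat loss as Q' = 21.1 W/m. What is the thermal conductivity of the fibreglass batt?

k = 0.0344 W/m·K

ΣR = ΔT/Q' = |92.7 − 12.4|/21.1 = 3.806 m·K/W
Known resistances:
  R'_cast iron = ln(0.149/0.123)/(2πk) = 0.1918/(2π·53.5) = 5.705×10^-4 m·K/W
  R'_cork board = ln(0.346/0.295)/(2πk) = 0.1595/(2π·0.0392) = 0.6474 m·K/W
R_fibreglass batt = ΣR − ΣR_known = 3.806 − 0.6480 = 3.158 m·K/W
ln(r₂/r₁)/(2πk) = 3.158 ⇒ k = 0.6830/(2π·3.158) = 0.0344 W/m·K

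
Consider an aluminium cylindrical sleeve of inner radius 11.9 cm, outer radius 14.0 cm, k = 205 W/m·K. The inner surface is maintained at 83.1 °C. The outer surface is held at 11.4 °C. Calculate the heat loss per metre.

Q' = 568 kW/m

Q' = 2πk·ΔT/ln(r₂/r₁) = 2π × 205 × 71.7 / ln(0.140/0.119) = 5.68×10^5 W/m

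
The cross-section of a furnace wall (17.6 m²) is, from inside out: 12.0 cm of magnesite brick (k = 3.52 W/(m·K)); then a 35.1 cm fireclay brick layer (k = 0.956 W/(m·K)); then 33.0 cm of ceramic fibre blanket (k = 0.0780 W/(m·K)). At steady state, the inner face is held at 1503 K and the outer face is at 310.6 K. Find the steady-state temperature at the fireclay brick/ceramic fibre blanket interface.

Series thermal resistances, inner to outer:
  R_magnesite brick = L/(kA) = 0.120/(3.52·17.6) = 0.001937 K/W
  R_fireclay brick = L/(kA) = 0.351/(0.956·17.6) = 0.02086 K/W
  R_ceramic fibre blanket = L/(kA) = 0.330/(0.0780·17.6) = 0.2404 K/W
ΣR = 0.001937 + 0.02086 + 0.2404 = 0.2632 K/W
Q = ΔT/ΣR = (1503 K − 310.6 K)/0.2632 = 4530 W
From the inner boundary to the fireclay brick/ceramic fibre blanket interface, ΣR_partial = 0.02280 K/W.
T_interface = T_in − Q·ΣR_partial = 1503 K − (4530)(0.02280) = 1400 K

T = 1400 K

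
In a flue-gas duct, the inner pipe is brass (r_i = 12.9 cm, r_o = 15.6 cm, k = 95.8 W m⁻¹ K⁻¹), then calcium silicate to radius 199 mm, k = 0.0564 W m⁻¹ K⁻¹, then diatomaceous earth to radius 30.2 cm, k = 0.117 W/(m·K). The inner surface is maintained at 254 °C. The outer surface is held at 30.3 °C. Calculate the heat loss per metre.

Q' = 178 W/m

Resistance network (inner→outer):
  R'_brass = ln(0.156/0.129)/(2πk) = 0.1900/(2π·95.8) = 3.157×10^-4 m·K/W
  R'_calcium silicate = ln(0.199/0.156)/(2πk) = 0.2434/(2π·0.0564) = 0.6870 m·K/W
  R'_diatomaceous earth = ln(0.302/0.199)/(2πk) = 0.4171/(2π·0.117) = 0.5674 m·K/W
ΣR = 3.157×10^-4 + 0.6870 + 0.5674 = 1.255 m·K/W
Q' = ΔT/ΣR = (254 °C − 30.3 °C)/1.255 = 178 W/m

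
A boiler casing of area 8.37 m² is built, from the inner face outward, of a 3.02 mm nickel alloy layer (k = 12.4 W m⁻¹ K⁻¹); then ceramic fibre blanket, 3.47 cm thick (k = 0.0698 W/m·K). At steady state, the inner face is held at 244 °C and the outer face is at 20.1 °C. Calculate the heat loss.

Q = 3.77 kW

Treat each layer as a resistance in series:
  R_nickel alloy = L/(kA) = 0.00302/(12.4·8.37) = 2.910×10^-5 K/W
  R_ceramic fibre blanket = L/(kA) = 0.0347/(0.0698·8.37) = 0.05939 K/W
ΣR = 2.910×10^-5 + 0.05939 = 0.05942 K/W
Q = ΔT/ΣR = (244 °C − 20.1 °C)/0.05942 = 3770 W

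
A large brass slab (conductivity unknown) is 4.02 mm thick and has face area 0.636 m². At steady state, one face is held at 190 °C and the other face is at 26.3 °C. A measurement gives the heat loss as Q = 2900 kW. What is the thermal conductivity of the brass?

k = 112 W/m·K

ΣR = ΔT/Q = |190 − 26.3|/2.90×10^6 = 5.645×10^-5 K/W
L/(kA) = 5.645×10^-5 ⇒ k = 0.00402/(5.645×10^-5·0.636) = 112 W/m·K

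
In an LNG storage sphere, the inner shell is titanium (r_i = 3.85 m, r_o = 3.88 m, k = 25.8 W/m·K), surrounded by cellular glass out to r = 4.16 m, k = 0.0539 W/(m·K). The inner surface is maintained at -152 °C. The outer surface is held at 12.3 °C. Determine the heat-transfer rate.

Q = 6.41 kW

Treat each layer as a resistance in series:
  R_titanium = (1/3.85 − 1/3.88)/(4πk) = 0.002008/(4π·25.8) = 6.194×10^-6 K/W
  R_cellular glass = (1/3.88 − 1/4.16)/(4πk) = 0.01735/(4π·0.0539) = 0.02561 K/W
ΣR = 6.194×10^-6 + 0.02561 = 0.02562 K/W
Q = ΔT/ΣR = (-152 °C − 12.3 °C)/0.02562 = -6410 W
(Negative Q ⇒ heat flows inward; heat gain = 6410 W.)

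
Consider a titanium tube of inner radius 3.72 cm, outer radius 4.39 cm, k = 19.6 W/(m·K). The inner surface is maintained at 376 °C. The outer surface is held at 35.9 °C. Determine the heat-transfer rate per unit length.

Q' = 2πk·ΔT/ln(r₂/r₁) = 2π × 19.6 × 340.1 / ln(0.0439/0.0372) = 2.53×10^5 W/m

Q' = 2.53×10^5 W/m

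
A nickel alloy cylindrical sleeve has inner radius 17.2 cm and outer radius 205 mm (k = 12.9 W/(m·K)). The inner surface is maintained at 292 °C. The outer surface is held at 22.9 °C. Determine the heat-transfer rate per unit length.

Q' = 2πk·ΔT/ln(r₂/r₁) = 2π × 12.9 × 269.1 / ln(0.205/0.172) = 1.24×10^5 W/m

Q' = 1.24×10^5 W/m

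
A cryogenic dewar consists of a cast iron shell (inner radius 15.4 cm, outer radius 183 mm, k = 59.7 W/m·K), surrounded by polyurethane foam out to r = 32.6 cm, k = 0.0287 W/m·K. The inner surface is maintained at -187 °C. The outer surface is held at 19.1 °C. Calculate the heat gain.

Series thermal resistances, inner to outer:
  R_cast iron = (1/0.154 − 1/0.183)/(4πk) = 1.029/(4π·59.7) = 0.001372 K/W
  R_polyurethane foam = (1/0.183 − 1/0.326)/(4πk) = 2.397/(4π·0.0287) = 6.646 K/W
ΣR = 0.001372 + 6.646 = 6.647 K/W
Q = ΔT/ΣR = (-187 °C − 19.1 °C)/6.647 = -31.0 W
(Negative Q ⇒ heat flows inward; heat gain = 31.0 W.)

Q = 31.0 W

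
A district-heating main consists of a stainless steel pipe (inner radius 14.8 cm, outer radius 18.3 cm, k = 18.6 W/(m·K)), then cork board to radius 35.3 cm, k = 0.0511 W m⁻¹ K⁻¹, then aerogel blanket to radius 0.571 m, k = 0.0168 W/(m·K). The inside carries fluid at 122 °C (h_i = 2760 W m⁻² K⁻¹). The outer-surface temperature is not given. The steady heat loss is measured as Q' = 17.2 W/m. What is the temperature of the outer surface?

T_out = 8.4 °C

Series resistances:
  R'_conv,in = 1/(2πr h) = 1/(2π·0.148·2760) = 3.896×10^-4 m·K/W
  R'_stainless steel = ln(0.183/0.148)/(2πk) = 0.2123/(2π·18.6) = 0.001816 m·K/W
  R'_cork board = ln(0.353/0.183)/(2πk) = 0.6570/(2π·0.0511) = 2.046 m·K/W
  R'_aerogel blanket = ln(0.571/0.353)/(2πk) = 0.4809/(2π·0.0168) = 4.556 m·K/W
ΣR = 6.604 m·K/W
ΔT = Q'·ΣR = 17.2 × 6.604 = 113.6 K
Heat flows outward, so T_out = T_in − ΔT = 122 − 113.6 = 8.4 °C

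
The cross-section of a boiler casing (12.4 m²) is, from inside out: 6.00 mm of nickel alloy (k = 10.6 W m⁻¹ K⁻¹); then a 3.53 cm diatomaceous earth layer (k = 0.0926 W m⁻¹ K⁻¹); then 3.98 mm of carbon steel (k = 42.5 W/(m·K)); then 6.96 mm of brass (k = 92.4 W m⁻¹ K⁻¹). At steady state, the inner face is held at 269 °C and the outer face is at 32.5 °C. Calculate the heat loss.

Q = 7.68 kW

Series thermal resistances, inner to outer:
  R_nickel alloy = L/(kA) = 0.00600/(10.6·12.4) = 4.565×10^-5 K/W
  R_diatomaceous earth = L/(kA) = 0.0353/(0.0926·12.4) = 0.03074 K/W
  R_carbon steel = L/(kA) = 0.00398/(42.5·12.4) = 7.552×10^-6 K/W
  R_brass = L/(kA) = 0.00696/(92.4·12.4) = 6.075×10^-6 K/W
ΣR = 4.565×10^-5 + 0.03074 + 7.552×10^-6 + 6.075×10^-6 = 0.03080 K/W
Q = ΔT/ΣR = (269 °C − 32.5 °C)/0.03080 = 7680 W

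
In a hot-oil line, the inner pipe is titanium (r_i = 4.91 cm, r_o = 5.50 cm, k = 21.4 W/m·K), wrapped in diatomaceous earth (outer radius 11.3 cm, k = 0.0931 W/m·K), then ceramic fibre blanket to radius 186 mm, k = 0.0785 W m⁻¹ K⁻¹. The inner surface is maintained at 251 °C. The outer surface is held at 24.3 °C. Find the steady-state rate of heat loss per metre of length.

Resistance network (inner→outer):
  R'_titanium = ln(0.0550/0.0491)/(2πk) = 0.1135/(2π·21.4) = 8.439×10^-4 m·K/W
  R'_diatomaceous earth = ln(0.113/0.0550)/(2πk) = 0.7201/(2π·0.0931) = 1.231 m·K/W
  R'_ceramic fibre blanket = ln(0.186/0.113)/(2πk) = 0.4984/(2π·0.0785) = 1.010 m·K/W
ΣR = 8.439×10^-4 + 1.231 + 1.010 = 2.242 m·K/W
Q' = ΔT/ΣR = (251 °C − 24.3 °C)/2.242 = 101 W/m

Q' = 101 W/m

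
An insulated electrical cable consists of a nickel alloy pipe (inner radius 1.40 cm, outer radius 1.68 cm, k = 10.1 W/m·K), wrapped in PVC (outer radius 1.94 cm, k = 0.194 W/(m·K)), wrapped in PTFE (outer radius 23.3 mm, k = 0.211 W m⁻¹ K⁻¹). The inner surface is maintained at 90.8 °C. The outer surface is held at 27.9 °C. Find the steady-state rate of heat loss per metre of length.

Q' = 243 W/m

Treat each layer as a resistance in series:
  R'_nickel alloy = ln(0.0168/0.0140)/(2πk) = 0.1823/(2π·10.1) = 0.002873 m·K/W
  R'_PVC = ln(0.0194/0.0168)/(2πk) = 0.1439/(2π·0.194) = 0.1180 m·K/W
  R'_PTFE = ln(0.0233/0.0194)/(2πk) = 0.1832/(2π·0.211) = 0.1382 m·K/W
ΣR = 0.002873 + 0.1180 + 0.1382 = 0.2591 m·K/W
Q' = ΔT/ΣR = (90.8 °C − 27.9 °C)/0.2591 = 243 W/m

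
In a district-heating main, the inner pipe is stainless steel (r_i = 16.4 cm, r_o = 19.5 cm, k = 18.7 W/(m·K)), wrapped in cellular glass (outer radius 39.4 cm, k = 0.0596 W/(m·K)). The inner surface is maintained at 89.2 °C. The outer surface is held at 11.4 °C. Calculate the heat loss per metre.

Resistance network (inner→outer):
  R'_stainless steel = ln(0.195/0.164)/(2πk) = 0.1731/(2π·18.7) = 0.001474 m·K/W
  R'_cellular glass = ln(0.394/0.195)/(2πk) = 0.7034/(2π·0.0596) = 1.878 m·K/W
ΣR = 0.001474 + 1.878 = 1.879 m·K/W
Q' = ΔT/ΣR = (89.2 °C − 11.4 °C)/1.879 = 41.4 W/m

Q' = 41.4 W/m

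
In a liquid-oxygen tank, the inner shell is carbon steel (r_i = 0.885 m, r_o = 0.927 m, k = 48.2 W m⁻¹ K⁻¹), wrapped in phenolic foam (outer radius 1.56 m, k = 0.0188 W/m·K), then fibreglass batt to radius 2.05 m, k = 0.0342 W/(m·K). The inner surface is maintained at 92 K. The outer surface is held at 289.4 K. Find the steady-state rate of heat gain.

Treat each layer as a resistance in series:
  R_carbon steel = (1/0.885 − 1/0.927)/(4πk) = 0.05119/(4π·48.2) = 8.452×10^-5 K/W
  R_phenolic foam = (1/0.927 − 1/1.56)/(4πk) = 0.4377/(4π·0.0188) = 1.853 K/W
  R_fibreglass batt = (1/1.56 − 1/2.05)/(4πk) = 0.1532/(4π·0.0342) = 0.3565 K/W
ΣR = 8.452×10^-5 + 1.853 + 0.3565 = 2.210 K/W
Q = ΔT/ΣR = (92 K − 289.4 K)/2.210 = -89.3 W
(Negative Q ⇒ heat flows inward; heat gain = 89.3 W.)

Q = 89.3 W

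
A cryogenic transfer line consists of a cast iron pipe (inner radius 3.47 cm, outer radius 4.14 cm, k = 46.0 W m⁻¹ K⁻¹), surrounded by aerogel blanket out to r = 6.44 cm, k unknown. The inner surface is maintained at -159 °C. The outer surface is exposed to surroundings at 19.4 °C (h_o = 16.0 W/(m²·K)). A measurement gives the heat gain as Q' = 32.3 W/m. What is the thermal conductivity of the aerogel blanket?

ΣR = ΔT/Q' = |-159 − 19.4|/32.3 = 5.523 m·K/W
Known resistances:
  R'_cast iron = ln(0.0414/0.0347)/(2πk) = 0.1765/(2π·46.0) = 6.108×10^-4 m·K/W
  R'_conv,out = 1/(2πr h) = 1/(2π·0.0644·16.0) = 0.1545 m·K/W
R_aerogel blanket = ΣR − ΣR_known = 5.523 − 0.1551 = 5.368 m·K/W
ln(r₂/r₁)/(2πk) = 5.368 ⇒ k = 0.4418/(2π·5.368) = 0.0131 W/m·K

k = 0.0131 W/m·K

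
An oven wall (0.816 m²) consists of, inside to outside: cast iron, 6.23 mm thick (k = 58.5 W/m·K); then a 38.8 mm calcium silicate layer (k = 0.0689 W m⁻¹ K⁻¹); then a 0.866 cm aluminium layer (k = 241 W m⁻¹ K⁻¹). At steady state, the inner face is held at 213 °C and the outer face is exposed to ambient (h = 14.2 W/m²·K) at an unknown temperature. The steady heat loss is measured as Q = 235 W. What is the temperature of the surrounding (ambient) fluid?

Series resistances:
  R_cast iron = L/(kA) = 0.00623/(58.5·0.816) = 1.305×10^-4 K/W
  R_calcium silicate = L/(kA) = 0.0388/(0.0689·0.816) = 0.6901 K/W
  R_aluminium = L/(kA) = 0.00866/(241·0.816) = 4.404×10^-5 K/W
  R_conv,out = 1/(hA) = 1/(14.2·0.816) = 0.08630 K/W
ΣR = 0.7766 K/W
ΔT = Q·ΣR = 235 × 0.7766 = 182.5 K
Heat flows outward, so T_out = T_in − ΔT = 213 − 182.5 = 30.5 °C

T_out = 30.5 °C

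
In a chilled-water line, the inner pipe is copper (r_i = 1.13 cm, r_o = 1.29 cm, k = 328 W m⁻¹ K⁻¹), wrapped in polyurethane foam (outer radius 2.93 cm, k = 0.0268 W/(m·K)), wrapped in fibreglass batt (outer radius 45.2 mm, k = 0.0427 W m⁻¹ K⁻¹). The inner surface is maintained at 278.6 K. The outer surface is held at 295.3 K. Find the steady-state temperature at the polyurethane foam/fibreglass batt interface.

T = 291.1 K

Treat each layer as a resistance in series:
  R'_copper = ln(0.0129/0.0113)/(2πk) = 0.1324/(2π·328) = 6.426×10^-5 m·K/W
  R'_polyurethane foam = ln(0.0293/0.0129)/(2πk) = 0.8204/(2π·0.0268) = 4.872 m·K/W
  R'_fibreglass batt = ln(0.0452/0.0293)/(2πk) = 0.4335/(2π·0.0427) = 1.616 m·K/W
ΣR = 6.426×10^-5 + 4.872 + 1.616 = 6.488 m·K/W
Q' = ΔT/ΣR = (278.6 K − 295.3 K)/6.488 = -2.574 W/m
From the inner boundary to the polyurethane foam/fibreglass batt interface, ΣR_partial = 4.872 m·K/W.
T_interface = T_in − Q'·ΣR_partial = 278.6 K − (-2.574)(4.872) = 291.1 K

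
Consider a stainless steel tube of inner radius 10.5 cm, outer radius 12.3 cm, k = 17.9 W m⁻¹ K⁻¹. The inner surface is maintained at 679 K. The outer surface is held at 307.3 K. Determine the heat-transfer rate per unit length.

Q' = 264 kW/m

Q' = 2πk·ΔT/ln(r₂/r₁) = 2π × 17.9 × 371.7 / ln(0.123/0.105) = 2.64×10^5 W/m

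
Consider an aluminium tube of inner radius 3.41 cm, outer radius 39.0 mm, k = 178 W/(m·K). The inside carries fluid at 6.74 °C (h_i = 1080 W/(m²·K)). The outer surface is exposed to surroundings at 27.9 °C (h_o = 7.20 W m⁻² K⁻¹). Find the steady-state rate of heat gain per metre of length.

Q' = 37.0 W/m

Resistance network (inner→outer):
  R'_conv,in = 1/(2πr h) = 1/(2π·0.0341·1080) = 0.004322 m·K/W
  R'_aluminium = ln(0.0390/0.0341)/(2πk) = 0.1343/(2π·178) = 1.200×10^-4 m·K/W
  R'_conv,out = 1/(2πr h) = 1/(2π·0.0390·7.20) = 0.5668 m·K/W
ΣR = 0.004322 + 1.200×10^-4 + 0.5668 = 0.5712 m·K/W
Q' = ΔT/ΣR = (6.74 °C − 27.9 °C)/0.5712 = -37.0 W/m
(Negative Q' ⇒ heat flows inward; heat gain = 37.0 W/m.)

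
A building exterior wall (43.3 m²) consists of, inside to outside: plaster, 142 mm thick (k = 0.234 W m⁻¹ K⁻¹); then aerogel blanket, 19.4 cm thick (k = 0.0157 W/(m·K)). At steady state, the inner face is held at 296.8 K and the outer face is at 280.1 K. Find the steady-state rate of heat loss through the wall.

Resistance network (inner→outer):
  R_plaster = L/(kA) = 0.142/(0.234·43.3) = 0.01401 K/W
  R_aerogel blanket = L/(kA) = 0.194/(0.0157·43.3) = 0.2854 K/W
ΣR = 0.01401 + 0.2854 = 0.2994 K/W
Q = ΔT/ΣR = (296.8 K − 280.1 K)/0.2994 = 55.8 W

Q = 55.8 W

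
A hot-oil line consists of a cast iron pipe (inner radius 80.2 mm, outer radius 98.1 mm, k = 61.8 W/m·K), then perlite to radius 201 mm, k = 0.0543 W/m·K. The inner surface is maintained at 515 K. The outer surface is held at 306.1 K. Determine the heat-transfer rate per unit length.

Resistance network (inner→outer):
  R'_cast iron = ln(0.0981/0.0802)/(2πk) = 0.2015/(2π·61.8) = 5.188×10^-4 m·K/W
  R'_perlite = ln(0.201/0.0981)/(2πk) = 0.7173/(2π·0.0543) = 2.102 m·K/W
ΣR = 5.188×10^-4 + 2.102 = 2.103 m·K/W
Q' = ΔT/ΣR = (515 K − 306.1 K)/2.103 = 99.3 W/m

Q' = 99.3 W/m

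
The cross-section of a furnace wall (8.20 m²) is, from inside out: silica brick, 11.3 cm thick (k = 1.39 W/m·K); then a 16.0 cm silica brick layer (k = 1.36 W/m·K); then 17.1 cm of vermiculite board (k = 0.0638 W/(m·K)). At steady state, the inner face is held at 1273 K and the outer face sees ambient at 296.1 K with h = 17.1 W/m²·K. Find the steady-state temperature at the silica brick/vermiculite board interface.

T = 1207 K

Series thermal resistances, inner to outer:
  R_silica brick = L/(kA) = 0.113/(1.39·8.20) = 0.009914 K/W
  R_silica brick = L/(kA) = 0.160/(1.36·8.20) = 0.01435 K/W
  R_vermiculite board = L/(kA) = 0.171/(0.0638·8.20) = 0.3269 K/W
  R_conv,out = 1/(hA) = 1/(17.1·8.20) = 0.007132 K/W
ΣR = 0.009914 + 0.01435 + 0.3269 + 0.007132 = 0.3583 K/W
Q = ΔT/ΣR = (1273 K − 296.1 K)/0.3583 = 2726 W
From the inner boundary to the silica brick/vermiculite board interface, ΣR_partial = 0.02426 K/W.
T_interface = T_in − Q·ΣR_partial = 1273 K − (2726)(0.02426) = 1207 K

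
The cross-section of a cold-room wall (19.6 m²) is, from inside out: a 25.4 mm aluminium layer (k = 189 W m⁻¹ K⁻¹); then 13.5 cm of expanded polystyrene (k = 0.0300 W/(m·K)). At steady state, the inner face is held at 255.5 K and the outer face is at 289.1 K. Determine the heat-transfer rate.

Q = 146 W

Resistance network (inner→outer):
  R_aluminium = L/(kA) = 0.0254/(189·19.6) = 6.857×10^-6 K/W
  R_expanded polystyrene = L/(kA) = 0.135/(0.0300·19.6) = 0.2296 K/W
ΣR = 6.857×10^-6 + 0.2296 = 0.2296 K/W
Q = ΔT/ΣR = (255.5 K − 289.1 K)/0.2296 = -146 W
(Negative Q ⇒ heat flows inward; heat gain = 146 W.)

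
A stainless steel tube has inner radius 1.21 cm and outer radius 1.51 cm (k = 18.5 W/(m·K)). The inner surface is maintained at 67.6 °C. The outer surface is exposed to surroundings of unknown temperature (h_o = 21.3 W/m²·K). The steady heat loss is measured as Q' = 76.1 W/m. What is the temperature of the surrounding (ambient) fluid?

Series resistances:
  R'_stainless steel = ln(0.0151/0.0121)/(2πk) = 0.2215/(2π·18.5) = 0.001905 m·K/W
  R'_conv,out = 1/(2πr h) = 1/(2π·0.0151·21.3) = 0.4948 m·K/W
ΣR = 0.4967 m·K/W
ΔT = Q'·ΣR = 76.1 × 0.4967 = 37.80 K
Heat flows outward, so T_out = T_in − ΔT = 67.6 − 37.80 = 29.8 °C

T_out = 29.8 °C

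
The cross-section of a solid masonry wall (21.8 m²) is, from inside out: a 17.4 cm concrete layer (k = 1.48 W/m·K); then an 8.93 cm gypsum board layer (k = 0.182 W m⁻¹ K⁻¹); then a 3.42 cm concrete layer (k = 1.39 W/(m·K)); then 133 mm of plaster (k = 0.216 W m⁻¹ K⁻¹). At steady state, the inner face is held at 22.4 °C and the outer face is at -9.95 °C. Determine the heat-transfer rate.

Q = 565 W

Resistance network (inner→outer):
  R_concrete = L/(kA) = 0.174/(1.48·21.8) = 0.005393 K/W
  R_gypsum board = L/(kA) = 0.0893/(0.182·21.8) = 0.02251 K/W
  R_concrete = L/(kA) = 0.0342/(1.39·21.8) = 0.001129 K/W
  R_plaster = L/(kA) = 0.133/(0.216·21.8) = 0.02824 K/W
ΣR = 0.005393 + 0.02251 + 0.001129 + 0.02824 = 0.05727 K/W
Q = ΔT/ΣR = (22.4 °C − -9.95 °C)/0.05727 = 565 W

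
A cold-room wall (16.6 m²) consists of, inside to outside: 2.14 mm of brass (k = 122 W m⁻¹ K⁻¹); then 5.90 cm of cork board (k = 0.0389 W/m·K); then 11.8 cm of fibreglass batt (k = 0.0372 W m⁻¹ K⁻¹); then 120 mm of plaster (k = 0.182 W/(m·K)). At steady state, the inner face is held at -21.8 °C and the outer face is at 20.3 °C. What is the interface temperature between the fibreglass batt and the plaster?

T = 15.1 °C

Resistance network (inner→outer):
  R_brass = L/(kA) = 0.00214/(122·16.6) = 1.057×10^-6 K/W
  R_cork board = L/(kA) = 0.0590/(0.0389·16.6) = 0.09137 K/W
  R_fibreglass batt = L/(kA) = 0.118/(0.0372·16.6) = 0.1911 K/W
  R_plaster = L/(kA) = 0.120/(0.182·16.6) = 0.03972 K/W
ΣR = 1.057×10^-6 + 0.09137 + 0.1911 + 0.03972 = 0.3222 K/W
Q = ΔT/ΣR = (-21.8 °C − 20.3 °C)/0.3222 = -130.7 W
From the inner boundary to the fibreglass batt/plaster interface, ΣR_partial = 0.2825 K/W.
T_interface = T_in − Q·ΣR_partial = -21.8 °C − (-130.7)(0.2825) = 15.1 °C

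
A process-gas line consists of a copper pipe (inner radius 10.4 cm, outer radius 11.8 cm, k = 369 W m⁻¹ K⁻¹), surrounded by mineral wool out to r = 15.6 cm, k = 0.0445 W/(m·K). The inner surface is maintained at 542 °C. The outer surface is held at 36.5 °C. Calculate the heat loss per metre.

Treat each layer as a resistance in series:
  R'_copper = ln(0.118/0.104)/(2πk) = 0.1263/(2π·369) = 5.447×10^-5 m·K/W
  R'_mineral wool = ln(0.156/0.118)/(2πk) = 0.2792/(2π·0.0445) = 0.9985 m·K/W
ΣR = 5.447×10^-5 + 0.9985 = 0.9986 m·K/W
Q' = ΔT/ΣR = (542 °C − 36.5 °C)/0.9986 = 506 W/m

Q' = 506 W/m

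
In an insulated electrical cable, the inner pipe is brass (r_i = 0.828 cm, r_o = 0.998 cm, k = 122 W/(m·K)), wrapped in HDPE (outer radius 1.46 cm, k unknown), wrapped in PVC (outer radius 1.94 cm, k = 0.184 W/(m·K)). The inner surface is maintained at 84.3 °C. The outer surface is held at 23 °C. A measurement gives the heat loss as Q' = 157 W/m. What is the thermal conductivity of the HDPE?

k = 0.420 W/m·K

ΣR = ΔT/Q' = |84.3 − 23|/157 = 0.3904 m·K/W
Known resistances:
  R'_brass = ln(0.00998/0.00828)/(2πk) = 0.1867/(2π·122) = 2.436×10^-4 m·K/W
  R'_PVC = ln(0.0194/0.0146)/(2πk) = 0.2843/(2π·0.184) = 0.2459 m·K/W
R_HDPE = ΣR − ΣR_known = 0.3904 − 0.2461 = 0.1443 m·K/W
ln(r₂/r₁)/(2πk) = 0.1443 ⇒ k = 0.3804/(2π·0.1443) = 0.420 W/m·K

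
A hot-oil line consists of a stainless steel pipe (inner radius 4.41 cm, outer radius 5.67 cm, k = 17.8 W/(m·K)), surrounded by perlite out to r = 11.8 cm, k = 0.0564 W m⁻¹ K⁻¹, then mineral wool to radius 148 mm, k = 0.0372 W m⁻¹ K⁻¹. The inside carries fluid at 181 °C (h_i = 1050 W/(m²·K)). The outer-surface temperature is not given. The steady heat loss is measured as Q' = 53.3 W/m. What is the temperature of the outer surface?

Sum the resistances:
  R'_conv,in = 1/(2πr h) = 1/(2π·0.0441·1050) = 0.003437 m·K/W
  R'_stainless steel = ln(0.0567/0.0441)/(2πk) = 0.2513/(2π·17.8) = 0.002247 m·K/W
  R'_perlite = ln(0.118/0.0567)/(2πk) = 0.7329/(2π·0.0564) = 2.068 m·K/W
  R'_mineral wool = ln(0.148/0.118)/(2πk) = 0.2265/(2π·0.0372) = 0.9692 m·K/W
ΣR = 3.043 m·K/W
ΔT = Q'·ΣR = 53.3 × 3.043 = 162.2 K
Heat flows outward, so T_out = T_in − ΔT = 181 − 162.2 = 18.8 °C

T_out = 18.8 °C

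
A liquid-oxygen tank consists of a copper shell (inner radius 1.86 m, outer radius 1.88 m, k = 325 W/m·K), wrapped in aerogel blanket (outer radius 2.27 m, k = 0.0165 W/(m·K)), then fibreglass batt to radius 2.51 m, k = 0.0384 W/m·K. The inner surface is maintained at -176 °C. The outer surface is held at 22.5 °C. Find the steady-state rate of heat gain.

Q = 376 W

Series thermal resistances, inner to outer:
  R_copper = (1/1.86 − 1/1.88)/(4πk) = 0.005720/(4π·325) = 1.400×10^-6 K/W
  R_aerogel blanket = (1/1.88 − 1/2.27)/(4πk) = 0.09139/(4π·0.0165) = 0.4407 K/W
  R_fibreglass batt = (1/2.27 − 1/2.51)/(4πk) = 0.04212/(4π·0.0384) = 0.08729 K/W
ΣR = 1.400×10^-6 + 0.4407 + 0.08729 = 0.5280 K/W
Q = ΔT/ΣR = (-176 °C − 22.5 °C)/0.5280 = -376 W
(Negative Q ⇒ heat flows inward; heat gain = 376 W.)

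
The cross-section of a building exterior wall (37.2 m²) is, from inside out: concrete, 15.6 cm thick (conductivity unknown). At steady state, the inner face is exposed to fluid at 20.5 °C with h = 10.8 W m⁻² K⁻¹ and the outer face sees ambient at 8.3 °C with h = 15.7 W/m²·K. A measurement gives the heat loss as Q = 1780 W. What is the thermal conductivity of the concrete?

k = 1.58 W/m·K

ΣR = ΔT/Q = |20.5 − 8.3|/1780 = 0.006854 K/W
Known resistances:
  R_conv,in = 1/(hA) = 1/(10.8·37.2) = 0.002489 K/W
  R_conv,out = 1/(hA) = 1/(15.7·37.2) = 0.001712 K/W
R_concrete = ΣR − ΣR_known = 0.006854 − 0.004201 = 0.002653 K/W
L/(kA) = 0.002653 ⇒ k = 0.156/(0.002653·37.2) = 1.58 W/m·K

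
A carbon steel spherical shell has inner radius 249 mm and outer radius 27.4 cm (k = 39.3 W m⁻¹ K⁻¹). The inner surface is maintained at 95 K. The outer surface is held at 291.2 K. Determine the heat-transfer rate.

Q = 264 kW

Q = 4πk·ΔT/(1/r₁ − 1/r₂) = 4π × 39.3 × 196.2 / (1/0.249 − 1/0.274) = 2.64×10^5 W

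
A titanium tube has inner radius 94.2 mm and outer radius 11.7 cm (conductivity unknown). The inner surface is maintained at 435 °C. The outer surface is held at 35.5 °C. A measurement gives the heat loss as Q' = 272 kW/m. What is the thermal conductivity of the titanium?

ΣR = ΔT/Q' = |435 − 35.5|/2.72×10^5 = 0.001469 m·K/W
ln(r₂/r₁)/(2πk) = 0.001469 ⇒ k = 0.2168/(2π·0.001469) = 23.5 W/m·K

k = 23.5 W/m·K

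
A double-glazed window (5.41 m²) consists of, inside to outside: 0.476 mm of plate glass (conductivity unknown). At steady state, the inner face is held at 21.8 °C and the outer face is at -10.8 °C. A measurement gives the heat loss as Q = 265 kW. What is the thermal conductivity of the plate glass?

ΣR = ΔT/Q = |21.8 − -10.8|/2.65×10^5 = 1.230×10^-4 K/W
L/(kA) = 1.230×10^-4 ⇒ k = 4.76×10^-4/(1.230×10^-4·5.41) = 0.715 W/m·K

k = 0.715 W/m·K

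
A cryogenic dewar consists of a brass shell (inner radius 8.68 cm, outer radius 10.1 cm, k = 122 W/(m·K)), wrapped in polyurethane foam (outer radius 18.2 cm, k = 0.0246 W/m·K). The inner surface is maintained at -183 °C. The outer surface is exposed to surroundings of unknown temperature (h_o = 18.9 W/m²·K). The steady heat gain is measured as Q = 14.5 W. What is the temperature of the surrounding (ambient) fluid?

Series resistances:
  R_brass = (1/0.0868 − 1/0.101)/(4πk) = 1.620/(4π·122) = 0.001057 K/W
  R_polyurethane foam = (1/0.101 − 1/0.182)/(4πk) = 4.406/(4π·0.0246) = 14.25 K/W
  R_conv,out = 1/(4πr²h) = 1/(4π·0.182²·18.9) = 0.1271 K/W
ΣR = 14.38 K/W
ΔT = Q·ΣR = 14.5 × 14.38 = 208.5 K
Heat flows inward, so T_out = T_in + ΔT = -183 + 208.5 = 25.5 °C

T_out = 25.5 °C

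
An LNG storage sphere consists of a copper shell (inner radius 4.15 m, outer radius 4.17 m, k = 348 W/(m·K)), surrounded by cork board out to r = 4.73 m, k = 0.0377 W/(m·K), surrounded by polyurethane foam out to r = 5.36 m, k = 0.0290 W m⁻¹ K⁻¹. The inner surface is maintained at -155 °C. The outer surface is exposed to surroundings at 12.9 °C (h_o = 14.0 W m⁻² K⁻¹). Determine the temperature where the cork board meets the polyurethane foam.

T = -76.6 °C

Resistance network (inner→outer):
  R_copper = (1/4.15 − 1/4.17)/(4πk) = 0.001156/(4π·348) = 2.643×10^-7 K/W
  R_cork board = (1/4.17 − 1/4.73)/(4πk) = 0.02839/(4π·0.0377) = 0.05993 K/W
  R_polyurethane foam = (1/4.73 − 1/5.36)/(4πk) = 0.02485/(4π·0.0290) = 0.06819 K/W
  R_conv,out = 1/(4πr²h) = 1/(4π·5.36²·14.0) = 1.978×10^-4 K/W
ΣR = 2.643×10^-7 + 0.05993 + 0.06819 + 1.978×10^-4 = 0.1283 K/W
Q = ΔT/ΣR = (-155 °C − 12.9 °C)/0.1283 = -1309 W
From the inner boundary to the cork board/polyurethane foam interface, ΣR_partial = 0.05993 K/W.
T_interface = T_in − Q·ΣR_partial = -155 °C − (-1309)(0.05993) = -76.6 °C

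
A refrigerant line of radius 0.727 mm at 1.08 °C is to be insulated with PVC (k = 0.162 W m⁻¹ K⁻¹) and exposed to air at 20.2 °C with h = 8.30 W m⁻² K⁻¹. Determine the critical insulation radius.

r_cr = 1.95 cm

For a cylinder, r_cr = k_ins/h = 0.162/8.30 = 0.0195 m = 1.95 cm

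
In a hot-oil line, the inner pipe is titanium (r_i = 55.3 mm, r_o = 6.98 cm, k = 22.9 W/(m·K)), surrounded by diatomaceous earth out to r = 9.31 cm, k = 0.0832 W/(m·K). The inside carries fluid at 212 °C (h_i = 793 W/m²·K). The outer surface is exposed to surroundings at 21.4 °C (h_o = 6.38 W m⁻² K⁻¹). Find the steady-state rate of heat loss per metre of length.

Q' = 231 W/m

Treat each layer as a resistance in series:
  R'_conv,in = 1/(2πr h) = 1/(2π·0.0553·793) = 0.003629 m·K/W
  R'_titanium = ln(0.0698/0.0553)/(2πk) = 0.2329/(2π·22.9) = 0.001618 m·K/W
  R'_diatomaceous earth = ln(0.0931/0.0698)/(2πk) = 0.2880/(2π·0.0832) = 0.5510 m·K/W
  R'_conv,out = 1/(2πr h) = 1/(2π·0.0931·6.38) = 0.2679 m·K/W
ΣR = 0.003629 + 0.001618 + 0.5510 + 0.2679 = 0.8241 m·K/W
Q' = ΔT/ΣR = (212 °C − 21.4 °C)/0.8241 = 231 W/m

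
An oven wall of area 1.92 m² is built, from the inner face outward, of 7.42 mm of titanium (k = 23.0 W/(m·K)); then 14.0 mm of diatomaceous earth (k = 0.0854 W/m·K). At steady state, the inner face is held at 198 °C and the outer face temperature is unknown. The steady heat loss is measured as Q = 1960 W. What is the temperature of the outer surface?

T_out = 30.3 °C

Series resistances:
  R_titanium = L/(kA) = 0.00742/(23.0·1.92) = 1.680×10^-4 K/W
  R_diatomaceous earth = L/(kA) = 0.0140/(0.0854·1.92) = 0.08538 K/W
ΣR = 0.08555 K/W
ΔT = Q·ΣR = 1960 × 0.08555 = 167.7 K
Heat flows outward, so T_out = T_in − ΔT = 198 − 167.7 = 30.3 °C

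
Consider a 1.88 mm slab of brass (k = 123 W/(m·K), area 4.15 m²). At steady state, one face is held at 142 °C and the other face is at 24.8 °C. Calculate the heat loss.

Q = 31800 kW

Q = kA·ΔT/L = 123 × 4.15 × |142 °C − 24.8 °C| / 0.00188 = 3.18×10^7 W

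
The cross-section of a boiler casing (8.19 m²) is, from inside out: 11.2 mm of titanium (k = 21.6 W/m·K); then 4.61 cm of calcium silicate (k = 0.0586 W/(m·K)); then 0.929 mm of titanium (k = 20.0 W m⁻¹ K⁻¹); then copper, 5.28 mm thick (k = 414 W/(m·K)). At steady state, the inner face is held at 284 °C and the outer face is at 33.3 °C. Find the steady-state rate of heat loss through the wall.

Treat each layer as a resistance in series:
  R_titanium = L/(kA) = 0.0112/(21.6·8.19) = 6.331×10^-5 K/W
  R_calcium silicate = L/(kA) = 0.0461/(0.0586·8.19) = 0.09605 K/W
  R_titanium = L/(kA) = 9.29×10^-4/(20.0·8.19) = 5.672×10^-6 K/W
  R_copper = L/(kA) = 0.00528/(414·8.19) = 1.557×10^-6 K/W
ΣR = 6.331×10^-5 + 0.09605 + 5.672×10^-6 + 1.557×10^-6 = 0.09612 K/W
Q = ΔT/ΣR = (284 °C − 33.3 °C)/0.09612 = 2610 W

Q = 2610 W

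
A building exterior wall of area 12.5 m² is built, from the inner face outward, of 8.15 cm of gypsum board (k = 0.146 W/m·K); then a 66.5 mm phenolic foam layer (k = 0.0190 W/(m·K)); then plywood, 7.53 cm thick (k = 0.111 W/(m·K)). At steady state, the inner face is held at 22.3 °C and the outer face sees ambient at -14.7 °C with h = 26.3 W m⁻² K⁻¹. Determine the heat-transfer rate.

Series thermal resistances, inner to outer:
  R_gypsum board = L/(kA) = 0.0815/(0.146·12.5) = 0.04466 K/W
  R_phenolic foam = L/(kA) = 0.0665/(0.0190·12.5) = 0.2800 K/W
  R_plywood = L/(kA) = 0.0753/(0.111·12.5) = 0.05427 K/W
  R_conv,out = 1/(hA) = 1/(26.3·12.5) = 0.003042 K/W
ΣR = 0.04466 + 0.2800 + 0.05427 + 0.003042 = 0.3820 K/W
Q = ΔT/ΣR = (22.3 °C − -14.7 °C)/0.3820 = 96.9 W

Q = 96.9 W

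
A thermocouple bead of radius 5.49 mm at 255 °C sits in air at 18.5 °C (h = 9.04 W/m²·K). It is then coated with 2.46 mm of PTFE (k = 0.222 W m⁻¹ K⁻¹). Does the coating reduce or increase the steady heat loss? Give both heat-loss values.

increases: 0.810 → 1.48 W

Critical radius for a sphere: r_cr = 2k/h = 0.0491 m = 4.91 cm.
Outer radius after coating: r₂ = 0.00549 + 0.00246 = 0.00795 m.
Since r₁ < r_cr and r₂ ≤ r_cr, the coating moves toward the maximum at r_cr — heat loss rises.
Bare: R = 1/(4πr₁²h) = 292.1 K/W; Q = 236.5/292.1 = 0.810 W.
Coated: R = R_cond + R_conv = 159.5 K/W; Q = 236.5/159.5 = 1.48 W.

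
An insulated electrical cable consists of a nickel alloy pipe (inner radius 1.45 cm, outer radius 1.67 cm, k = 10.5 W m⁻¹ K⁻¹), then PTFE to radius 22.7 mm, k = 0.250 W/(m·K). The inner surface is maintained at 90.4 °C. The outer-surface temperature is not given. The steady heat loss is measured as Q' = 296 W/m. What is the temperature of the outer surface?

Sum the resistances:
  R'_nickel alloy = ln(0.0167/0.0145)/(2πk) = 0.1413/(2π·10.5) = 0.002141 m·K/W
  R'_PTFE = ln(0.0227/0.0167)/(2πk) = 0.3070/(2π·0.250) = 0.1954 m·K/W
ΣR = 0.1976 m·K/W
ΔT = Q'·ΣR = 296 × 0.1976 = 58.49 K
Heat flows outward, so T_out = T_in − ΔT = 90.4 − 58.49 = 31.9 °C

T_out = 31.9 °C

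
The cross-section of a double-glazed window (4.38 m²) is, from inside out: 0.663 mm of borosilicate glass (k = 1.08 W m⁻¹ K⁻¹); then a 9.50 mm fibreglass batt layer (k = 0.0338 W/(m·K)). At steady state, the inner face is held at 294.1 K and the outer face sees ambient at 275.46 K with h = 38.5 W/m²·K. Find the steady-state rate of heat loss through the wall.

Resistance network (inner→outer):
  R_borosilicate glass = L/(kA) = 6.63×10^-4/(1.08·4.38) = 1.402×10^-4 K/W
  R_fibreglass batt = L/(kA) = 0.00950/(0.0338·4.38) = 0.06417 K/W
  R_conv,out = 1/(hA) = 1/(38.5·4.38) = 0.005930 K/W
ΣR = 1.402×10^-4 + 0.06417 + 0.005930 = 0.07024 K/W
Q = ΔT/ΣR = (294.1 K − 275.46 K)/0.07024 = 265 W

Q = 265 W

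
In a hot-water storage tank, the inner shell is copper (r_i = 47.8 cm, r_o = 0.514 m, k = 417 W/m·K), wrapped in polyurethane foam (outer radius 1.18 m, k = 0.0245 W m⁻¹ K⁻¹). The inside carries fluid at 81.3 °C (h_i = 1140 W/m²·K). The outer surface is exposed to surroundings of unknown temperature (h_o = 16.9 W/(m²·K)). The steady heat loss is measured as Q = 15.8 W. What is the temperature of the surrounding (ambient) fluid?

T_out = 24.9 °C

Sum the resistances:
  R_conv,in = 1/(4πr²h) = 1/(4π·0.478²·1140) = 3.055×10^-4 K/W
  R_copper = (1/0.478 − 1/0.514)/(4πk) = 0.1465/(4π·417) = 2.796×10^-5 K/W
  R_polyurethane foam = (1/0.514 − 1/1.18)/(4πk) = 1.098/(4π·0.0245) = 3.567 K/W
  R_conv,out = 1/(4πr²h) = 1/(4π·1.18²·16.9) = 0.003382 K/W
ΣR = 3.570 K/W
ΔT = Q·ΣR = 15.8 × 3.570 = 56.41 K
Heat flows outward, so T_out = T_in − ΔT = 81.3 − 56.41 = 24.9 °C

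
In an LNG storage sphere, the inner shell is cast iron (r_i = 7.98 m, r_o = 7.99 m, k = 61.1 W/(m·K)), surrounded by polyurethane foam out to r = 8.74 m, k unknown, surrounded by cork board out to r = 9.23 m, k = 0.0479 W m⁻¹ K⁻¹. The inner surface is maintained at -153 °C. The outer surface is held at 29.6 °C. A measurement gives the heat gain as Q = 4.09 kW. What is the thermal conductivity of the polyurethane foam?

k = 0.0247 W/m·K

ΣR = ΔT/Q = |-153 − 29.6|/4090 = 0.04465 K/W
Known resistances:
  R_cast iron = (1/7.98 − 1/7.99)/(4πk) = 1.568×10^-4/(4π·61.1) = 2.043×10^-7 K/W
  R_cork board = (1/8.74 − 1/9.23)/(4πk) = 0.006074/(4π·0.0479) = 0.01009 K/W
R_polyurethane foam = ΣR − ΣR_known = 0.04465 − 0.01009 = 0.03456 K/W
(1/r₁−1/r₂)/(4πk) = 0.03456 ⇒ k = 0.01074/(4π·0.03456) = 0.0247 W/m·K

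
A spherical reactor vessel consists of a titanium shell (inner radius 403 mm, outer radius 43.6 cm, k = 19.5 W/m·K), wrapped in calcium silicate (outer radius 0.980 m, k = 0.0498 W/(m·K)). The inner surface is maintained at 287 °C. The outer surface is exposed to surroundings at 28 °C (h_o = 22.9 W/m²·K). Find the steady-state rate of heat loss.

Resistance network (inner→outer):
  R_titanium = (1/0.403 − 1/0.436)/(4πk) = 0.1878/(4π·19.5) = 7.664×10^-4 K/W
  R_calcium silicate = (1/0.436 − 1/0.980)/(4πk) = 1.273/(4π·0.0498) = 2.034 K/W
  R_conv,out = 1/(4πr²h) = 1/(4π·0.980²·22.9) = 0.003618 K/W
ΣR = 7.664×10^-4 + 2.034 + 0.003618 = 2.038 K/W
Q = ΔT/ΣR = (287 °C − 28 °C)/2.038 = 127 W

Q = 127 W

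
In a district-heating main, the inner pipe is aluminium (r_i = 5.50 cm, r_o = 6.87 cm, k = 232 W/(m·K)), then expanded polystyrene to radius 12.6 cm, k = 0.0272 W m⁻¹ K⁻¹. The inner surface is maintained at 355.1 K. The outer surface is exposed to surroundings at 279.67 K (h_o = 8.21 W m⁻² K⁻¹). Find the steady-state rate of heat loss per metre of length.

Series thermal resistances, inner to outer:
  R'_aluminium = ln(0.0687/0.0550)/(2πk) = 0.2224/(2π·232) = 1.526×10^-4 m·K/W
  R'_expanded polystyrene = ln(0.126/0.0687)/(2πk) = 0.6065/(2π·0.0272) = 3.549 m·K/W
  R'_conv,out = 1/(2πr h) = 1/(2π·0.126·8.21) = 0.1539 m·K/W
ΣR = 1.526×10^-4 + 3.549 + 0.1539 = 3.703 m·K/W
Q' = ΔT/ΣR = (355.1 K − 279.67 K)/3.703 = 20.4 W/m

Q' = 20.4 W/m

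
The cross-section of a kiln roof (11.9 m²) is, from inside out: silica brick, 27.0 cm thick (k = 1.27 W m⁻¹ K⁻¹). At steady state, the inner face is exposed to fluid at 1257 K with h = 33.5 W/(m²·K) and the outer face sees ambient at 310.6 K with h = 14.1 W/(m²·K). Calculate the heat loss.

Treat each layer as a resistance in series:
  R_conv,in = 1/(hA) = 1/(33.5·11.9) = 0.002508 K/W
  R_silica brick = L/(kA) = 0.270/(1.27·11.9) = 0.01787 K/W
  R_conv,out = 1/(hA) = 1/(14.1·11.9) = 0.005960 K/W
ΣR = 0.002508 + 0.01787 + 0.005960 = 0.02634 K/W
Q = ΔT/ΣR = (1257 K − 310.6 K)/0.02634 = 35900 W

Q = 35.9 kW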